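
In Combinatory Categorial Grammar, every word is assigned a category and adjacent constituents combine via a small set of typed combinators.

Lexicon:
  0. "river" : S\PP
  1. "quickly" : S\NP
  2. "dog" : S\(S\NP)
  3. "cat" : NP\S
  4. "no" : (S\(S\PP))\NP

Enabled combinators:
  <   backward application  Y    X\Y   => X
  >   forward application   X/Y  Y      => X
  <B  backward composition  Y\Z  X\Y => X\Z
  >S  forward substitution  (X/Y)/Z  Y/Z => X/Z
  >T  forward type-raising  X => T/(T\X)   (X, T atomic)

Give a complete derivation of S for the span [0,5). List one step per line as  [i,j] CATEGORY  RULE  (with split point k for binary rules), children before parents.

[0,1] S\PP  lex  "river"
[1,2] S\NP  lex  "quickly"
[2,3] S\(S\NP)  lex  "dog"
[1,3] S  <  k=2
[3,4] NP\S  lex  "cat"
[1,4] NP  <  k=3
[4,5] (S\(S\PP))\NP  lex  "no"
[1,5] S\(S\PP)  <  k=4
[0,5] S  <  k=1

[0,5] S   <
  [0,1] "river" : S\PP
  [1,5] S\(S\PP)   <
    [1,4] NP   <
      [1,3] S   <
        [1,2] "quickly" : S\NP
        [2,3] "dog" : S\(S\NP)
      [3,4] "cat" : NP\S
    [4,5] "no" : (S\(S\PP))\NP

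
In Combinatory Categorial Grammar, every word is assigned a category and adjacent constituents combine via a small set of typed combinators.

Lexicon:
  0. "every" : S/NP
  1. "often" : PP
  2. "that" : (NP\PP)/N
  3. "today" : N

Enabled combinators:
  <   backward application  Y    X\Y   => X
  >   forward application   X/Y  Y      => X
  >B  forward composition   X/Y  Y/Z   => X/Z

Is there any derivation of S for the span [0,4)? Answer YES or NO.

[0,4] S   >
  [0,1] "every" : S/NP
  [1,4] NP   <
    [1,2] "often" : PP
    [2,4] NP\PP   >
      [2,3] "that" : (NP\PP)/N
      [3,4] "today" : N

YES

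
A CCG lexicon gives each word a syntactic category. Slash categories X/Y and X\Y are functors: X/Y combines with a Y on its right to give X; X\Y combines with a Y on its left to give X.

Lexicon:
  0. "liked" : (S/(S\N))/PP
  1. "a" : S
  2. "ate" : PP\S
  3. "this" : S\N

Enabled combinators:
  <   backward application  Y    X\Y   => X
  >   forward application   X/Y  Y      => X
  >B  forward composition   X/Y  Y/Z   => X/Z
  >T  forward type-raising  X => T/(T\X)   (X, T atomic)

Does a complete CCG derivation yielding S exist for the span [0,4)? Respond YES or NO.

[0,4] S   >
  [0,3] S/(S\N)   >
    [0,1] "liked" : (S/(S\N))/PP
    [1,3] PP   >
      [1,2] PP/(PP\S)   >T
        [1,2] "a" : S
      [2,3] "ate" : PP\S
  [3,4] "this" : S\N

YES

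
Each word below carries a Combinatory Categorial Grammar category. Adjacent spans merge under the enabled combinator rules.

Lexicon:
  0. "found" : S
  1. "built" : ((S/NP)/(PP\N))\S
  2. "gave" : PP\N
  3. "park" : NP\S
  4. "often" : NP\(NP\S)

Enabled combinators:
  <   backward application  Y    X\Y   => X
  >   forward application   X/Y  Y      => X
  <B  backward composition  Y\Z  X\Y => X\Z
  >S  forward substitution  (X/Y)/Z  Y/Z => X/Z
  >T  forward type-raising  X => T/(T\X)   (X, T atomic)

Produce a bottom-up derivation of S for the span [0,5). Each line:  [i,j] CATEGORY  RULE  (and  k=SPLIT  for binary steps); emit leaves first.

[0,1] S  lex  "found"
[1,2] ((S/NP)/(PP\N))\S  lex  "built"
[0,2] (S/NP)/(PP\N)  <  k=1
[2,3] PP\N  lex  "gave"
[0,3] S/NP  >  k=2
[3,4] NP\S  lex  "park"
[4,5] NP\(NP\S)  lex  "often"
[3,5] NP  <  k=4
[0,5] S  >  k=3

[0,5] S   >
  [0,3] S/NP   >
    [0,2] (S/NP)/(PP\N)   <
      [0,1] "found" : S
      [1,2] "built" : ((S/NP)/(PP\N))\S
    [2,3] "gave" : PP\N
  [3,5] NP   <
    [3,4] "park" : NP\S
    [4,5] "often" : NP\(NP\S)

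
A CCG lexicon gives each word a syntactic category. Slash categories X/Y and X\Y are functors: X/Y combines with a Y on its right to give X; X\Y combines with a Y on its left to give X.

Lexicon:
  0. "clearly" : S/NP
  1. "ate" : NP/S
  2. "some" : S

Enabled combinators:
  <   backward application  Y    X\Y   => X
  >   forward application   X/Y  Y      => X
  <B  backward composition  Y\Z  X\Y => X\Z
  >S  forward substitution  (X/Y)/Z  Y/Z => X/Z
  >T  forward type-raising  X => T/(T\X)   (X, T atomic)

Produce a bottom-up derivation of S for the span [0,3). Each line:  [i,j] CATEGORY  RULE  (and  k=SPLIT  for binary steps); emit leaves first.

[0,1] S/NP  lex  "clearly"
[1,2] NP/S  lex  "ate"
[2,3] S  lex  "some"
[1,3] NP  >  k=2
[0,3] S  >  k=1

[0,3] S   >
  [0,1] "clearly" : S/NP
  [1,3] NP   >
    [1,2] "ate" : NP/S
    [2,3] "some" : S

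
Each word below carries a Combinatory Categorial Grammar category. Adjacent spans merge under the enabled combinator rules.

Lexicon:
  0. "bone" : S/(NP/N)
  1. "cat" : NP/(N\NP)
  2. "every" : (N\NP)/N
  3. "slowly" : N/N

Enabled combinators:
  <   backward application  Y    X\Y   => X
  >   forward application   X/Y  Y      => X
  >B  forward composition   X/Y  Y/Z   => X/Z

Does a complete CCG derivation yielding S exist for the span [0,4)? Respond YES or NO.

YES

[0,4] S   >
  [0,1] "bone" : S/(NP/N)
  [1,4] NP/N   >B
    [1,3] NP/N   >B
      [1,2] "cat" : NP/(N\NP)
      [2,3] "every" : (N\NP)/N
    [3,4] "slowly" : N/N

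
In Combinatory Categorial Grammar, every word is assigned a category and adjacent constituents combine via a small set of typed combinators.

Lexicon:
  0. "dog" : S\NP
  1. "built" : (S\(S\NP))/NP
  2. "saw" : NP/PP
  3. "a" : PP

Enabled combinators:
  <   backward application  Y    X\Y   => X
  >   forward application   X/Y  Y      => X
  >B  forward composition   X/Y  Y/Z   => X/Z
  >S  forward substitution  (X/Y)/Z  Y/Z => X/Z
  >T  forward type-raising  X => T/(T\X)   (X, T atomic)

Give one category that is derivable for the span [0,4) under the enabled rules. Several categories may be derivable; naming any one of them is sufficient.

[0,4] S   <
  [0,1] "dog" : S\NP
  [1,4] S\(S\NP)   >
    [1,2] "built" : (S\(S\NP))/NP
    [2,4] NP   >
      [2,3] "saw" : NP/PP
      [3,4] "a" : PP

S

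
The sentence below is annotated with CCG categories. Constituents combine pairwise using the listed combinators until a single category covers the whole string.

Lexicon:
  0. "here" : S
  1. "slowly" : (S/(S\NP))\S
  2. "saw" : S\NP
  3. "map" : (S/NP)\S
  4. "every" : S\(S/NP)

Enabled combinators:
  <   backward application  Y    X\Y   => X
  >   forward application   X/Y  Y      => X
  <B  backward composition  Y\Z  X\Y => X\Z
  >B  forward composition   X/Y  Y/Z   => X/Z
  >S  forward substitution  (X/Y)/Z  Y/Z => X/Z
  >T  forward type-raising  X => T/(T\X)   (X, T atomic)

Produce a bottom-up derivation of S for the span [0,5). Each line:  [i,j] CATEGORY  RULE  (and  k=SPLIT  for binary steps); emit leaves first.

[0,1] S  lex  "here"
[1,2] (S/(S\NP))\S  lex  "slowly"
[0,2] S/(S\NP)  <  k=1
[2,3] S\NP  lex  "saw"
[0,3] S  >  k=2
[3,4] (S/NP)\S  lex  "map"
[0,4] S/NP  <  k=3
[4,5] S\(S/NP)  lex  "every"
[0,5] S  <  k=4

[0,5] S   <
  [0,4] S/NP   <
    [0,3] S   >
      [0,2] S/(S\NP)   <
        [0,1] "here" : S
        [1,2] "slowly" : (S/(S\NP))\S
      [2,3] "saw" : S\NP
    [3,4] "map" : (S/NP)\S
  [4,5] "every" : S\(S/NP)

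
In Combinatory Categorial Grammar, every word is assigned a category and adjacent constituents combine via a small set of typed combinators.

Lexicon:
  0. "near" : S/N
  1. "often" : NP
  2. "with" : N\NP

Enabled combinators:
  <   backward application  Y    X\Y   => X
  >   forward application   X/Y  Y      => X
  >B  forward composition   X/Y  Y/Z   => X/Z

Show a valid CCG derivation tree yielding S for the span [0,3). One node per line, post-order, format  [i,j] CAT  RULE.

[0,3] S   >
  [0,1] "near" : S/N
  [1,3] N   <
    [1,2] "often" : NP
    [2,3] "with" : N\NP

[0,1] S/N  lex  "near"
[1,2] NP  lex  "often"
[2,3] N\NP  lex  "with"
[1,3] N  <  k=2
[0,3] S  >  k=1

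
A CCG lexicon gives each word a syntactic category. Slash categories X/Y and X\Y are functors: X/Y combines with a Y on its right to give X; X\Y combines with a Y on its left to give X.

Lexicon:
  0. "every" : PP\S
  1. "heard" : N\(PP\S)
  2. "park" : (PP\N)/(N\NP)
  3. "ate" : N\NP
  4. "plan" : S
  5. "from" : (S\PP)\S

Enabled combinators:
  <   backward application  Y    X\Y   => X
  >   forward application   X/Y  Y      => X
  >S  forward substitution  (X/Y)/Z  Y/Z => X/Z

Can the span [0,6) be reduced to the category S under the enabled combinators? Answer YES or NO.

[0,6] S   <
  [0,4] PP   <
    [0,2] N   <
      [0,1] "every" : PP\S
      [1,2] "heard" : N\(PP\S)
    [2,4] PP\N   >
      [2,3] "park" : (PP\N)/(N\NP)
      [3,4] "ate" : N\NP
  [4,6] S\PP   <
    [4,5] "plan" : S
    [5,6] "from" : (S\PP)\S

YES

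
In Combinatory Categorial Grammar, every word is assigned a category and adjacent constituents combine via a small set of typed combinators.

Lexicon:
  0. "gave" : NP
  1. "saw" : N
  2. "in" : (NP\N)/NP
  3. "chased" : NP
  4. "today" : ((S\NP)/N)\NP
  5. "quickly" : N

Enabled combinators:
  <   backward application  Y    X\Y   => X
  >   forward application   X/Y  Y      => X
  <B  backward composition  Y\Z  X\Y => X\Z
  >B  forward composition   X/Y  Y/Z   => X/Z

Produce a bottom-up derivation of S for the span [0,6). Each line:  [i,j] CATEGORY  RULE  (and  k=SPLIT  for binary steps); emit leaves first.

[0,6] S   <
  [0,1] "gave" : NP
  [1,6] S\NP   >
    [1,5] (S\NP)/N   <
      [1,4] NP   <
        [1,2] "saw" : N
        [2,4] NP\N   >
          [2,3] "in" : (NP\N)/NP
          [3,4] "chased" : NP
      [4,5] "today" : ((S\NP)/N)\NP
    [5,6] "quickly" : N

[0,1] NP  lex  "gave"
[1,2] N  lex  "saw"
[2,3] (NP\N)/NP  lex  "in"
[3,4] NP  lex  "chased"
[2,4] NP\N  >  k=3
[1,4] NP  <  k=2
[4,5] ((S\NP)/N)\NP  lex  "today"
[1,5] (S\NP)/N  <  k=4
[5,6] N  lex  "quickly"
[1,6] S\NP  >  k=5
[0,6] S  <  k=1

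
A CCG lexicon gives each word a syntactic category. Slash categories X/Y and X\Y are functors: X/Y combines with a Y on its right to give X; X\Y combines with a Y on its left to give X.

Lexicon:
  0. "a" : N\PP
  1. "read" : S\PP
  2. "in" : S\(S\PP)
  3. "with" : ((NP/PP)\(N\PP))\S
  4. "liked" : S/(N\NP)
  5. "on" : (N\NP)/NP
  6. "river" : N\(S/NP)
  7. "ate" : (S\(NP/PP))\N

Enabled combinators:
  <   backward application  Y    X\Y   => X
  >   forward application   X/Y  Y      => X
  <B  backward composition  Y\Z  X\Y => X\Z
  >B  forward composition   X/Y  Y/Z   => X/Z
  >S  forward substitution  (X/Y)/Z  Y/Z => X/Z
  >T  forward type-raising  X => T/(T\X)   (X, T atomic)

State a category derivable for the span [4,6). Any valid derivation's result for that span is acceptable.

[0,8] S   <
  [0,4] NP/PP   <
    [0,1] "a" : N\PP
    [1,4] (NP/PP)\(N\PP)   <
      [1,3] S   <
        [1,2] "read" : S\PP
        [2,3] "in" : S\(S\PP)
      [3,4] "with" : ((NP/PP)\(N\PP))\S
  [4,8] S\(NP/PP)   <
    [4,7] N   <
      [4,6] S/NP   >B
        [4,5] "liked" : S/(N\NP)
        [5,6] "on" : (N\NP)/NP
      [6,7] "river" : N\(S/NP)
    [7,8] "ate" : (S\(NP/PP))\N

S/NP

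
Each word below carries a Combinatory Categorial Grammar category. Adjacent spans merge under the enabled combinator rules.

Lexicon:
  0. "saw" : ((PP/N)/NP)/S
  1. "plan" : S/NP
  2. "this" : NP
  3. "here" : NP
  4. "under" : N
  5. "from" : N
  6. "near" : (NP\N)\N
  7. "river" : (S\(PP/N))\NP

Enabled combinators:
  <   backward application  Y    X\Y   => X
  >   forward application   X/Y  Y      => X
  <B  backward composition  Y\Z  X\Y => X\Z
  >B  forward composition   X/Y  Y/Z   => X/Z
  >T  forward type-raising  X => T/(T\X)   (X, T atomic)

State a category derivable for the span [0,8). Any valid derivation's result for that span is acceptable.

[0,8] S   <
  [0,4] PP/N   >
    [0,3] (PP/N)/NP   >
      [0,1] "saw" : ((PP/N)/NP)/S
      [1,3] S   >
        [1,2] "plan" : S/NP
        [2,3] "this" : NP
    [3,4] "here" : NP
  [4,8] S\(PP/N)   <
    [4,7] NP   <
      [4,5] "under" : N
      [5,7] NP\N   <
        [5,6] "from" : N
        [6,7] "near" : (NP\N)\N
    [7,8] "river" : (S\(PP/N))\NP

S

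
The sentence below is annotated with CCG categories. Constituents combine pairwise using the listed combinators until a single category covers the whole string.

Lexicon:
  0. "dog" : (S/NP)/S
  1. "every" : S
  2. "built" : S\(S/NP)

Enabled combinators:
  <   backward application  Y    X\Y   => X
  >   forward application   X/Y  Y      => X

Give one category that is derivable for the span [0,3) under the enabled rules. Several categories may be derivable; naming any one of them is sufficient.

[0,3] S   <
  [0,2] S/NP   >
    [0,1] "dog" : (S/NP)/S
    [1,2] "every" : S
  [2,3] "built" : S\(S/NP)

S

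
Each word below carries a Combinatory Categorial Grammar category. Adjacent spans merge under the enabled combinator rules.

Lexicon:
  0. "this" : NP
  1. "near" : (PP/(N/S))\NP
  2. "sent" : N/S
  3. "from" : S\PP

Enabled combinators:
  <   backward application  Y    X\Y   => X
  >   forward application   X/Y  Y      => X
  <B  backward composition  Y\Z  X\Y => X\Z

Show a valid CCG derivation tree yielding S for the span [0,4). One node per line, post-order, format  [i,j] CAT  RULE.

[0,4] S   <
  [0,3] PP   >
    [0,2] PP/(N/S)   <
      [0,1] "this" : NP
      [1,2] "near" : (PP/(N/S))\NP
    [2,3] "sent" : N/S
  [3,4] "from" : S\PP

[0,1] NP  lex  "this"
[1,2] (PP/(N/S))\NP  lex  "near"
[0,2] PP/(N/S)  <  k=1
[2,3] N/S  lex  "sent"
[0,3] PP  >  k=2
[3,4] S\PP  lex  "from"
[0,4] S  <  k=3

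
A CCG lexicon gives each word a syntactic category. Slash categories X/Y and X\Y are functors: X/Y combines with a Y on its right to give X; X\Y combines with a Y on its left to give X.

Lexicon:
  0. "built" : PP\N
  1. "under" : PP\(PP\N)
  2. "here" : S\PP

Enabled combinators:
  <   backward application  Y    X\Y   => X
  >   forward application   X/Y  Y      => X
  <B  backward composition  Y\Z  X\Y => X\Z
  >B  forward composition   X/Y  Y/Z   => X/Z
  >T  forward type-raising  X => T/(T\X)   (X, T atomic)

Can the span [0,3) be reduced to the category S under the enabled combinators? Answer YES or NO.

[0,3] S   <
  [0,2] PP   <
    [0,1] "built" : PP\N
    [1,2] "under" : PP\(PP\N)
  [2,3] "here" : S\PP

YES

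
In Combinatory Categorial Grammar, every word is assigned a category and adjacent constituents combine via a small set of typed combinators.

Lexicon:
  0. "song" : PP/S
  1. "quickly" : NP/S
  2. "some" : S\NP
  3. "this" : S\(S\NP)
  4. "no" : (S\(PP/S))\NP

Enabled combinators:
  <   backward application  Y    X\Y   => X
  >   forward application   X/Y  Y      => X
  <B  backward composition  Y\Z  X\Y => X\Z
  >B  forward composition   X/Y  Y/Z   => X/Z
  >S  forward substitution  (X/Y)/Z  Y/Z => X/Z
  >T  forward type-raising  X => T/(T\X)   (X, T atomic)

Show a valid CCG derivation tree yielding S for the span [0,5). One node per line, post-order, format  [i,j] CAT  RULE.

[0,1] PP/S  lex  "song"
[1,2] NP/S  lex  "quickly"
[2,3] S\NP  lex  "some"
[3,4] S\(S\NP)  lex  "this"
[2,4] S  <  k=3
[1,4] NP  >  k=2
[4,5] (S\(PP/S))\NP  lex  "no"
[1,5] S\(PP/S)  <  k=4
[0,5] S  <  k=1

[0,5] S   <
  [0,1] "song" : PP/S
  [1,5] S\(PP/S)   <
    [1,4] NP   >
      [1,2] "quickly" : NP/S
      [2,4] S   <
        [2,3] "some" : S\NP
        [3,4] "this" : S\(S\NP)
    [4,5] "no" : (S\(PP/S))\NP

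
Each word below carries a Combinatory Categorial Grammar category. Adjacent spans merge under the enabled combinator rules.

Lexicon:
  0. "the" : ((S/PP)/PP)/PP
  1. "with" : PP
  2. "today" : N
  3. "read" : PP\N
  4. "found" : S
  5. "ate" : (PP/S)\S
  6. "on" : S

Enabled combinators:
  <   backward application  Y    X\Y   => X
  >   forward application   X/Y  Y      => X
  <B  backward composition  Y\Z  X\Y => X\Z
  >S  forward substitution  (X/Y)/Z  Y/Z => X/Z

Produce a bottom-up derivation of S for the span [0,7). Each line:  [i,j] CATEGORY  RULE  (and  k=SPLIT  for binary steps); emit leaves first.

[0,1] ((S/PP)/PP)/PP  lex  "the"
[1,2] PP  lex  "with"
[0,2] (S/PP)/PP  >  k=1
[2,3] N  lex  "today"
[3,4] PP\N  lex  "read"
[2,4] PP  <  k=3
[0,4] S/PP  >  k=2
[4,5] S  lex  "found"
[5,6] (PP/S)\S  lex  "ate"
[4,6] PP/S  <  k=5
[6,7] S  lex  "on"
[4,7] PP  >  k=6
[0,7] S  >  k=4

[0,7] S   >
  [0,4] S/PP   >
    [0,2] (S/PP)/PP   >
      [0,1] "the" : ((S/PP)/PP)/PP
      [1,2] "with" : PP
    [2,4] PP   <
      [2,3] "today" : N
      [3,4] "read" : PP\N
  [4,7] PP   >
    [4,6] PP/S   <
      [4,5] "found" : S
      [5,6] "ate" : (PP/S)\S
    [6,7] "on" : S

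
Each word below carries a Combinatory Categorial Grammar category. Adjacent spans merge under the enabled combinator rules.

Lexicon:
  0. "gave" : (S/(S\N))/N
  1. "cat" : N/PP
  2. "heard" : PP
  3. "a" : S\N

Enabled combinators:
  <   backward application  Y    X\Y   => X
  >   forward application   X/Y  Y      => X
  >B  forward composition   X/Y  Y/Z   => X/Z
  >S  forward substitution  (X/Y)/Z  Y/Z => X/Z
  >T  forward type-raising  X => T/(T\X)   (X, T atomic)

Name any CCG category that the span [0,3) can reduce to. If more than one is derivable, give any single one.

[0,4] S   >
  [0,3] S/(S\N)   >
    [0,1] "gave" : (S/(S\N))/N
    [1,3] N   >
      [1,2] "cat" : N/PP
      [2,3] "heard" : PP
  [3,4] "a" : S\N

S/(S\N)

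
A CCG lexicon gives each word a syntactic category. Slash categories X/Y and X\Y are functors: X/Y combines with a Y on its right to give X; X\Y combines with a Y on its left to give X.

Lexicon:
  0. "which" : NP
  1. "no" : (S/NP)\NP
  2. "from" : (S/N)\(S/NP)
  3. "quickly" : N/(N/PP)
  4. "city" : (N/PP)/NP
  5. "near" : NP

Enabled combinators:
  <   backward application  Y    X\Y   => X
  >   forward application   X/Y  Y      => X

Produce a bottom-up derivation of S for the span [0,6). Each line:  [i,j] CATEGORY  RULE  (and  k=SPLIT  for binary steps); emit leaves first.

[0,1] NP  lex  "which"
[1,2] (S/NP)\NP  lex  "no"
[0,2] S/NP  <  k=1
[2,3] (S/N)\(S/NP)  lex  "from"
[0,3] S/N  <  k=2
[3,4] N/(N/PP)  lex  "quickly"
[4,5] (N/PP)/NP  lex  "city"
[5,6] NP  lex  "near"
[4,6] N/PP  >  k=5
[3,6] N  >  k=4
[0,6] S  >  k=3

[0,6] S   >
  [0,3] S/N   <
    [0,2] S/NP   <
      [0,1] "which" : NP
      [1,2] "no" : (S/NP)\NP
    [2,3] "from" : (S/N)\(S/NP)
  [3,6] N   >
    [3,4] "quickly" : N/(N/PP)
    [4,6] N/PP   >
      [4,5] "city" : (N/PP)/NP
      [5,6] "near" : NP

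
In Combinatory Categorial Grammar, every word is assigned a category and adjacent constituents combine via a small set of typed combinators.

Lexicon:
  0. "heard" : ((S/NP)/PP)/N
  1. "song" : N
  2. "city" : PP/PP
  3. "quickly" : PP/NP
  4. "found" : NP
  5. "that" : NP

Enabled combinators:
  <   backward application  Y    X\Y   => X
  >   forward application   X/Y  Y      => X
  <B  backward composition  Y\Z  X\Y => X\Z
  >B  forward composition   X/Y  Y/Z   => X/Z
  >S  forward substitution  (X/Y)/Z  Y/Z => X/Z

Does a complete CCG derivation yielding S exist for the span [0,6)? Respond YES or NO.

YES

[0,6] S   >
  [0,5] S/NP   >
    [0,2] (S/NP)/PP   >
      [0,1] "heard" : ((S/NP)/PP)/N
      [1,2] "song" : N
    [2,5] PP   >
      [2,4] PP/NP   >B
        [2,3] "city" : PP/PP
        [3,4] "quickly" : PP/NP
      [4,5] "found" : NP
  [5,6] "that" : NP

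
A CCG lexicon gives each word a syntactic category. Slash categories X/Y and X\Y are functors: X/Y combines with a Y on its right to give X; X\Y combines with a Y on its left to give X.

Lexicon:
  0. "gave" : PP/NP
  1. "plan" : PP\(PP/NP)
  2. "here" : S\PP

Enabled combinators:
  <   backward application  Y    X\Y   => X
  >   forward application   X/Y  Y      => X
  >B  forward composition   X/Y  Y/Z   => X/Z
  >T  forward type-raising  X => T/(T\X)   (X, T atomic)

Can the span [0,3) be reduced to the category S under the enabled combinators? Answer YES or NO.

[0,3] S   <
  [0,2] PP   <
    [0,1] "gave" : PP/NP
    [1,2] "plan" : PP\(PP/NP)
  [2,3] "here" : S\PP

YES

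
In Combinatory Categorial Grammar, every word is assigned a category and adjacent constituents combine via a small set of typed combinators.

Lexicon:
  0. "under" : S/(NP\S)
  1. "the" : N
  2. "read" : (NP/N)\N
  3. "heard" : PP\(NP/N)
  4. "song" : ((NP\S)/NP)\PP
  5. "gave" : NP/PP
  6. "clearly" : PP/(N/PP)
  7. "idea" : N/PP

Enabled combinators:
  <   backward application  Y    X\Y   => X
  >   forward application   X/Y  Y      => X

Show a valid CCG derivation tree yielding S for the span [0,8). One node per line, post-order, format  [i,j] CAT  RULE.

[0,8] S   >
  [0,1] "under" : S/(NP\S)
  [1,8] NP\S   >
    [1,5] (NP\S)/NP   <
      [1,4] PP   <
        [1,3] NP/N   <
          [1,2] "the" : N
          [2,3] "read" : (NP/N)\N
        [3,4] "heard" : PP\(NP/N)
      [4,5] "song" : ((NP\S)/NP)\PP
    [5,8] NP   >
      [5,6] "gave" : NP/PP
      [6,8] PP   >
        [6,7] "clearly" : PP/(N/PP)
        [7,8] "idea" : N/PP

[0,1] S/(NP\S)  lex  "under"
[1,2] N  lex  "the"
[2,3] (NP/N)\N  lex  "read"
[1,3] NP/N  <  k=2
[3,4] PP\(NP/N)  lex  "heard"
[1,4] PP  <  k=3
[4,5] ((NP\S)/NP)\PP  lex  "song"
[1,5] (NP\S)/NP  <  k=4
[5,6] NP/PP  lex  "gave"
[6,7] PP/(N/PP)  lex  "clearly"
[7,8] N/PP  lex  "idea"
[6,8] PP  >  k=7
[5,8] NP  >  k=6
[1,8] NP\S  >  k=5
[0,8] S  >  k=1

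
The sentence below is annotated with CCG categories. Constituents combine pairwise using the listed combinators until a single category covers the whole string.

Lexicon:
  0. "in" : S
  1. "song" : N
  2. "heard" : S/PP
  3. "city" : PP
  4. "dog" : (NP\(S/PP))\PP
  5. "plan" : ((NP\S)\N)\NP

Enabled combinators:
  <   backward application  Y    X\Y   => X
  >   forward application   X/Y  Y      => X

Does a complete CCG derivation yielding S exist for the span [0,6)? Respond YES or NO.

NO

S N S/PP PP (NP\(S/PP))\PP ((NP\S)\N)\NP
CKY chart[0,6] = {NP}; S ∉ chart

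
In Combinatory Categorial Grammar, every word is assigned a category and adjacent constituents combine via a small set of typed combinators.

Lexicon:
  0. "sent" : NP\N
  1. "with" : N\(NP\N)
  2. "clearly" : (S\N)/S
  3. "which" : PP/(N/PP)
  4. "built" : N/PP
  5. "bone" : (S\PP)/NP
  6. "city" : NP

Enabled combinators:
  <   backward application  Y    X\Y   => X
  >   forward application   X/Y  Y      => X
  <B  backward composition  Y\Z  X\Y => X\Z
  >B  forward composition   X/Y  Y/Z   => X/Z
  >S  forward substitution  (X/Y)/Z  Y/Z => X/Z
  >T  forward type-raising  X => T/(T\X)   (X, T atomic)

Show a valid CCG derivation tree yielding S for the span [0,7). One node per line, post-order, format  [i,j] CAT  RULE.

[0,1] NP\N  lex  "sent"
[1,2] N\(NP\N)  lex  "with"
[0,2] N  <  k=1
[2,3] (S\N)/S  lex  "clearly"
[3,4] PP/(N/PP)  lex  "which"
[4,5] N/PP  lex  "built"
[3,5] PP  >  k=4
[5,6] (S\PP)/NP  lex  "bone"
[6,7] NP  lex  "city"
[5,7] S\PP  >  k=6
[3,7] S  <  k=5
[2,7] S\N  >  k=3
[0,7] S  <  k=2

[0,7] S   <
  [0,2] N   <
    [0,1] "sent" : NP\N
    [1,2] "with" : N\(NP\N)
  [2,7] S\N   >
    [2,3] "clearly" : (S\N)/S
    [3,7] S   <
      [3,5] PP   >
        [3,4] "which" : PP/(N/PP)
        [4,5] "built" : N/PP
      [5,7] S\PP   >
        [5,6] "bone" : (S\PP)/NP
        [6,7] "city" : NP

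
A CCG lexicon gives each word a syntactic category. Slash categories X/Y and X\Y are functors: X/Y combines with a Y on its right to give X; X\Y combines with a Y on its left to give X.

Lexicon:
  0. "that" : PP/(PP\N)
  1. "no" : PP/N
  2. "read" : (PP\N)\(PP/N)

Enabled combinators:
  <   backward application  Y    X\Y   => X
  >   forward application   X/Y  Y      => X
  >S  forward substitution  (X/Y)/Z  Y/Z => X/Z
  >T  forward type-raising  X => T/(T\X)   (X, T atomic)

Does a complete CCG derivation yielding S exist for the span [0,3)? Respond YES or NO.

NO

PP/(PP\N) PP/N (PP\N)\(PP/N)
CKY chart[0,3] = {N/(N\PP), NP/(NP\PP), PP, PP/(PP\PP), S/(S\PP)}; S ∉ chart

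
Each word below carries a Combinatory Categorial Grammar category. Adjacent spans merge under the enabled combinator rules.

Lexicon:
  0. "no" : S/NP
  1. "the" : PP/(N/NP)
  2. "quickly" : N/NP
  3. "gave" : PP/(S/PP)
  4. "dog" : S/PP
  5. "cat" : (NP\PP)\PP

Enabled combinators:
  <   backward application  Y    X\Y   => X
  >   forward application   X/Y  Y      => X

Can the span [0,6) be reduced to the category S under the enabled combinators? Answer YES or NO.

YES

[0,6] S   >
  [0,1] "no" : S/NP
  [1,6] NP   <
    [1,3] PP   >
      [1,2] "the" : PP/(N/NP)
      [2,3] "quickly" : N/NP
    [3,6] NP\PP   <
      [3,5] PP   >
        [3,4] "gave" : PP/(S/PP)
        [4,5] "dog" : S/PP
      [5,6] "cat" : (NP\PP)\PP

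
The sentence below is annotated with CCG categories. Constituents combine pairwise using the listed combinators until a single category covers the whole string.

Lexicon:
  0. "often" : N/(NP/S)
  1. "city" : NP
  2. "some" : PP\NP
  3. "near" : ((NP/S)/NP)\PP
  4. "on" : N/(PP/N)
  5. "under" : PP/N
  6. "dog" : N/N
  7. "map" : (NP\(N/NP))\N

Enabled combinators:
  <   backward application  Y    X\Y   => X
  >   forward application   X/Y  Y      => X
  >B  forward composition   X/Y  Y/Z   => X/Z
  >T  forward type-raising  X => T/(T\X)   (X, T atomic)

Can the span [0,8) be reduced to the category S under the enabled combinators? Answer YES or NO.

NO

N/(NP/S) NP PP\NP ((NP/S)/NP)\PP N/(PP/N) PP/N N/N (NP\(N/NP))\N
CKY chart[0,8] = {N/(N\NP), NP, NP/(NP\NP), PP/(PP\NP), S/(S\NP)}; S ∉ chart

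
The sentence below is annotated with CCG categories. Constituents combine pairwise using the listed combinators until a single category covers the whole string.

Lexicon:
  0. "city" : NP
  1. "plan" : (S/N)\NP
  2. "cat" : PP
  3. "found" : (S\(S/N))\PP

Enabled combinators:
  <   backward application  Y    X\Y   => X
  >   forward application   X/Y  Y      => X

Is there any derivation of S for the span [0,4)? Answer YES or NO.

YES

[0,4] S   <
  [0,2] S/N   <
    [0,1] "city" : NP
    [1,2] "plan" : (S/N)\NP
  [2,4] S\(S/N)   <
    [2,3] "cat" : PP
    [3,4] "found" : (S\(S/N))\PP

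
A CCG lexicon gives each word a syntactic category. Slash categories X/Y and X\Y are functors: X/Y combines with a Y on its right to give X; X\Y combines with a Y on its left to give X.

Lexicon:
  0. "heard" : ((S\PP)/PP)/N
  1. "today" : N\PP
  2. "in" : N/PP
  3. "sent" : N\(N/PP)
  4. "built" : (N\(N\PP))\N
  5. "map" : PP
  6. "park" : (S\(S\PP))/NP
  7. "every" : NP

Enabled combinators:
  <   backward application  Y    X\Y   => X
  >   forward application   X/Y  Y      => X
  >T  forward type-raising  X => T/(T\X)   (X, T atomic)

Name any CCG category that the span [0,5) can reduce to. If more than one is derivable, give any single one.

(S\PP)/PP

[0,8] S   <
  [0,6] S\PP   >
    [0,5] (S\PP)/PP   >
      [0,1] "heard" : ((S\PP)/PP)/N
      [1,5] N   <
        [1,2] "today" : N\PP
        [2,5] N\(N\PP)   <
          [2,4] N   <
            [2,3] "in" : N/PP
            [3,4] "sent" : N\(N/PP)
          [4,5] "built" : (N\(N\PP))\N
    [5,6] "map" : PP
  [6,8] S\(S\PP)   >
    [6,7] "park" : (S\(S\PP))/NP
    [7,8] "every" : NP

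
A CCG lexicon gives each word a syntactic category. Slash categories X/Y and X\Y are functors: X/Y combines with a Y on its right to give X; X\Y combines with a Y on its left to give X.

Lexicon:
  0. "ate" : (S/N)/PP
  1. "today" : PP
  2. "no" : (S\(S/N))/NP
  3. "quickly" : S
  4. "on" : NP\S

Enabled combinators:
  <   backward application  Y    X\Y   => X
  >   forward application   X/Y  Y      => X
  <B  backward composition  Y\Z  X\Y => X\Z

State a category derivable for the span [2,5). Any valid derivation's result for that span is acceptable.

S\(S/N)

[0,5] S   <
  [0,2] S/N   >
    [0,1] "ate" : (S/N)/PP
    [1,2] "today" : PP
  [2,5] S\(S/N)   >
    [2,3] "no" : (S\(S/N))/NP
    [3,5] NP   <
      [3,4] "quickly" : S
      [4,5] "on" : NP\S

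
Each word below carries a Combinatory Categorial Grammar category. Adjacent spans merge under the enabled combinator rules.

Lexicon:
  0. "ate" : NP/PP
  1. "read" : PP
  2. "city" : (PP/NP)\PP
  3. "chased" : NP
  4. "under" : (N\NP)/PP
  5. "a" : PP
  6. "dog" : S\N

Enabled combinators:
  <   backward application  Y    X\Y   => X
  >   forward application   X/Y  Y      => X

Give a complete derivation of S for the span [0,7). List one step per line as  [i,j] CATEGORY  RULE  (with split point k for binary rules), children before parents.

[0,7] S   <
  [0,6] N   <
    [0,4] NP   >
      [0,1] "ate" : NP/PP
      [1,4] PP   >
        [1,3] PP/NP   <
          [1,2] "read" : PP
          [2,3] "city" : (PP/NP)\PP
        [3,4] "chased" : NP
    [4,6] N\NP   >
      [4,5] "under" : (N\NP)/PP
      [5,6] "a" : PP
  [6,7] "dog" : S\N

[0,1] NP/PP  lex  "ate"
[1,2] PP  lex  "read"
[2,3] (PP/NP)\PP  lex  "city"
[1,3] PP/NP  <  k=2
[3,4] NP  lex  "chased"
[1,4] PP  >  k=3
[0,4] NP  >  k=1
[4,5] (N\NP)/PP  lex  "under"
[5,6] PP  lex  "a"
[4,6] N\NP  >  k=5
[0,6] N  <  k=4
[6,7] S\N  lex  "dog"
[0,7] S  <  k=6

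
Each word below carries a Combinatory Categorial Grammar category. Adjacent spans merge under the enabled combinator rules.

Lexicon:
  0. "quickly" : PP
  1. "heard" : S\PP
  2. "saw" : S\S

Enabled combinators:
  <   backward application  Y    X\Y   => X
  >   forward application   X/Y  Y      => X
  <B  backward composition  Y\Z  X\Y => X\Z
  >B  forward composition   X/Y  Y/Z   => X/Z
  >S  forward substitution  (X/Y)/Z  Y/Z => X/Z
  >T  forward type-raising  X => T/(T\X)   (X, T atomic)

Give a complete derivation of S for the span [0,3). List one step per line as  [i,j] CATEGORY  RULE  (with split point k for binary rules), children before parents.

[0,3] S   <
  [0,1] "quickly" : PP
  [1,3] S\PP   <B
    [1,2] "heard" : S\PP
    [2,3] "saw" : S\S

[0,1] PP  lex  "quickly"
[1,2] S\PP  lex  "heard"
[2,3] S\S  lex  "saw"
[1,3] S\PP  <B  k=2
[0,3] S  <  k=1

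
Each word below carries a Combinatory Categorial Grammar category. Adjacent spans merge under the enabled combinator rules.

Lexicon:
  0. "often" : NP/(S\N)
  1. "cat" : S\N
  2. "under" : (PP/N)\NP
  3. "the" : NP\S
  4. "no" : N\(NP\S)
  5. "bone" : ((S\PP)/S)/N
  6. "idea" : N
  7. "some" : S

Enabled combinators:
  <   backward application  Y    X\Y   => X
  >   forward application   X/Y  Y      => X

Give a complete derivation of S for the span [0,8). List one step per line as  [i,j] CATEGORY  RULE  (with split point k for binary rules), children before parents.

[0,1] NP/(S\N)  lex  "often"
[1,2] S\N  lex  "cat"
[0,2] NP  >  k=1
[2,3] (PP/N)\NP  lex  "under"
[0,3] PP/N  <  k=2
[3,4] NP\S  lex  "the"
[4,5] N\(NP\S)  lex  "no"
[3,5] N  <  k=4
[0,5] PP  >  k=3
[5,6] ((S\PP)/S)/N  lex  "bone"
[6,7] N  lex  "idea"
[5,7] (S\PP)/S  >  k=6
[7,8] S  lex  "some"
[5,8] S\PP  >  k=7
[0,8] S  <  k=5

[0,8] S   <
  [0,5] PP   >
    [0,3] PP/N   <
      [0,2] NP   >
        [0,1] "often" : NP/(S\N)
        [1,2] "cat" : S\N
      [2,3] "under" : (PP/N)\NP
    [3,5] N   <
      [3,4] "the" : NP\S
      [4,5] "no" : N\(NP\S)
  [5,8] S\PP   >
    [5,7] (S\PP)/S   >
      [5,6] "bone" : ((S\PP)/S)/N
      [6,7] "idea" : N
    [7,8] "some" : S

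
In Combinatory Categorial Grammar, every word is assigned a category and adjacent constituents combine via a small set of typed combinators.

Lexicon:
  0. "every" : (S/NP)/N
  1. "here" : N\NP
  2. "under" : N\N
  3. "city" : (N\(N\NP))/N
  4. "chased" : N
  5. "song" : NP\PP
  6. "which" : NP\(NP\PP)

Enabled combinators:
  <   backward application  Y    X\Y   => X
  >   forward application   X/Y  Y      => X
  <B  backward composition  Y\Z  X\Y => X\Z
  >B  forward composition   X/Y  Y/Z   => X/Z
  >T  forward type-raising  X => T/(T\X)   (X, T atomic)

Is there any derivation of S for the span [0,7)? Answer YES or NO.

YES

[0,7] S   >
  [0,5] S/NP   >
    [0,1] "every" : (S/NP)/N
    [1,5] N   <
      [1,3] N\NP   <B
        [1,2] "here" : N\NP
        [2,3] "under" : N\N
      [3,5] N\(N\NP)   >
        [3,4] "city" : (N\(N\NP))/N
        [4,5] "chased" : N
  [5,7] NP   <
    [5,6] "song" : NP\PP
    [6,7] "which" : NP\(NP\PP)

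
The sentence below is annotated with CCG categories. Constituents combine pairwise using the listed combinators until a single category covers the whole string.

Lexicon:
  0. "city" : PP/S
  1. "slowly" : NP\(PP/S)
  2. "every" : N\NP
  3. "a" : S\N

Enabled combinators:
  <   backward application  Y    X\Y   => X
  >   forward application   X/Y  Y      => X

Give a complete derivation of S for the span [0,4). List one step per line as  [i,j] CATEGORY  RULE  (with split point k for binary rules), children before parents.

[0,1] PP/S  lex  "city"
[1,2] NP\(PP/S)  lex  "slowly"
[0,2] NP  <  k=1
[2,3] N\NP  lex  "every"
[0,3] N  <  k=2
[3,4] S\N  lex  "a"
[0,4] S  <  k=3

[0,4] S   <
  [0,3] N   <
    [0,2] NP   <
      [0,1] "city" : PP/S
      [1,2] "slowly" : NP\(PP/S)
    [2,3] "every" : N\NP
  [3,4] "a" : S\N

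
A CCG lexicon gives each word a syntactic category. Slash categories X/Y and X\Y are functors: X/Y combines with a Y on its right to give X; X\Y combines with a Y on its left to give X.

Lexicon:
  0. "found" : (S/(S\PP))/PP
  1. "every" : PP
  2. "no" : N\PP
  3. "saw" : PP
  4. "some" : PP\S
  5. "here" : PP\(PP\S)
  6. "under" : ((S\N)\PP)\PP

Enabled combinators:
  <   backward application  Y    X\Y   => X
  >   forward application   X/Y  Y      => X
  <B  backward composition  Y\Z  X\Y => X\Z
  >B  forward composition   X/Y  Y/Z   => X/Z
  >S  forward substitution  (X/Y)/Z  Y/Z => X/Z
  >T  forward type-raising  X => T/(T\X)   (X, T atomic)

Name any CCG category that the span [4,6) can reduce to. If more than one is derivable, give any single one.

PP

[0,7] S   >
  [0,2] S/(S\PP)   >
    [0,1] "found" : (S/(S\PP))/PP
    [1,2] "every" : PP
  [2,7] S\PP   <B
    [2,3] "no" : N\PP
    [3,7] S\N   <
      [3,4] "saw" : PP
      [4,7] (S\N)\PP   <
        [4,6] PP   <
          [4,5] "some" : PP\S
          [5,6] "here" : PP\(PP\S)
        [6,7] "under" : ((S\N)\PP)\PP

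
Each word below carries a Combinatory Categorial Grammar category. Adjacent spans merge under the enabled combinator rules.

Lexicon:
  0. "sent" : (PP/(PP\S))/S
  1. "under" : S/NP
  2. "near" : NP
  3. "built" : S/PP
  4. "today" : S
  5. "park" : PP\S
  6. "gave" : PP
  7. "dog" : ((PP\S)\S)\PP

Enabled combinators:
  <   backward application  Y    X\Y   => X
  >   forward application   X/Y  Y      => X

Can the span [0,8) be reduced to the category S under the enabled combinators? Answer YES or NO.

NO

(PP/(PP\S))/S S/NP NP S/PP S PP\S PP ((PP\S)\S)\PP
CKY chart[0,8] = {PP}; S ∉ chart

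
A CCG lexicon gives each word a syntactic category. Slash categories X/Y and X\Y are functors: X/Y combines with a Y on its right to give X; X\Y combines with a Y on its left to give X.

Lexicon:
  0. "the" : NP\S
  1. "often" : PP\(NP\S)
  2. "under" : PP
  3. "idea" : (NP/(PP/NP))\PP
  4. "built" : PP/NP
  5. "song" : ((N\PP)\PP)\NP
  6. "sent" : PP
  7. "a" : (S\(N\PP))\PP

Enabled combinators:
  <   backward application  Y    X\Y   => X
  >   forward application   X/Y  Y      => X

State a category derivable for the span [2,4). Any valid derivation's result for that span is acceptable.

NP/(PP/NP)

[0,8] S   <
  [0,6] N\PP   <
    [0,2] PP   <
      [0,1] "the" : NP\S
      [1,2] "often" : PP\(NP\S)
    [2,6] (N\PP)\PP   <
      [2,5] NP   >
        [2,4] NP/(PP/NP)   <
          [2,3] "under" : PP
          [3,4] "idea" : (NP/(PP/NP))\PP
        [4,5] "built" : PP/NP
      [5,6] "song" : ((N\PP)\PP)\NP
  [6,8] S\(N\PP)   <
    [6,7] "sent" : PP
    [7,8] "a" : (S\(N\PP))\PP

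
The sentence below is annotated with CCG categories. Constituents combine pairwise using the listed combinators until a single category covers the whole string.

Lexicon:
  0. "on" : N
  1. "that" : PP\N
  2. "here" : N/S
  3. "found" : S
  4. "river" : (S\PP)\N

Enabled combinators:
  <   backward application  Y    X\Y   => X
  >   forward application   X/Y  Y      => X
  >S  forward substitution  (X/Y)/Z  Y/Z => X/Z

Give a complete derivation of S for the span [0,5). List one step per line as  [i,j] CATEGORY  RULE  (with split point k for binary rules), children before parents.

[0,1] N  lex  "on"
[1,2] PP\N  lex  "that"
[0,2] PP  <  k=1
[2,3] N/S  lex  "here"
[3,4] S  lex  "found"
[2,4] N  >  k=3
[4,5] (S\PP)\N  lex  "river"
[2,5] S\PP  <  k=4
[0,5] S  <  k=2

[0,5] S   <
  [0,2] PP   <
    [0,1] "on" : N
    [1,2] "that" : PP\N
  [2,5] S\PP   <
    [2,4] N   >
      [2,3] "here" : N/S
      [3,4] "found" : S
    [4,5] "river" : (S\PP)\N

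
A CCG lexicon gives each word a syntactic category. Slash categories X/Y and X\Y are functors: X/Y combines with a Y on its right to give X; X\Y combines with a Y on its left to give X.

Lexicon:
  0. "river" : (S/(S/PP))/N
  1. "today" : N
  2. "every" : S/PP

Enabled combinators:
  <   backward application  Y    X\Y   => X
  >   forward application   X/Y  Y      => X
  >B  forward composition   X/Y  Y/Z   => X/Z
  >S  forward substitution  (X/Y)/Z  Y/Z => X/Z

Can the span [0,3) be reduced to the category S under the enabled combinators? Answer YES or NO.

YES

[0,3] S   >
  [0,2] S/(S/PP)   >
    [0,1] "river" : (S/(S/PP))/N
    [1,2] "today" : N
  [2,3] "every" : S/PP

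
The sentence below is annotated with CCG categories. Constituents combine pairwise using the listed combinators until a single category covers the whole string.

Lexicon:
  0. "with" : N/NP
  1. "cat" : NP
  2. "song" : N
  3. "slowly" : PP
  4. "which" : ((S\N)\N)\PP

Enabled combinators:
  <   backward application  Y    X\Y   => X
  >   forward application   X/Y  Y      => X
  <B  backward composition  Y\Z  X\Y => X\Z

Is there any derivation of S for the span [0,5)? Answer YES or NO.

YES

[0,5] S   <
  [0,2] N   >
    [0,1] "with" : N/NP
    [1,2] "cat" : NP
  [2,5] S\N   <
    [2,3] "song" : N
    [3,5] (S\N)\N   <
      [3,4] "slowly" : PP
      [4,5] "which" : ((S\N)\N)\PP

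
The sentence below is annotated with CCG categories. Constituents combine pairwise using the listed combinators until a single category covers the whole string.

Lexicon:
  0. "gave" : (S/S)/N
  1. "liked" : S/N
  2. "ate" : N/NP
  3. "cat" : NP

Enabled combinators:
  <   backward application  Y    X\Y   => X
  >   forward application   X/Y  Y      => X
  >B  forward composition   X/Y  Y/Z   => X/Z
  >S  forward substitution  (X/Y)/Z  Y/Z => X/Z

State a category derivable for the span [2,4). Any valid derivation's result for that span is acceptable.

N

[0,4] S   >
  [0,2] S/N   >S
    [0,1] "gave" : (S/S)/N
    [1,2] "liked" : S/N
  [2,4] N   >
    [2,3] "ate" : N/NP
    [3,4] "cat" : NP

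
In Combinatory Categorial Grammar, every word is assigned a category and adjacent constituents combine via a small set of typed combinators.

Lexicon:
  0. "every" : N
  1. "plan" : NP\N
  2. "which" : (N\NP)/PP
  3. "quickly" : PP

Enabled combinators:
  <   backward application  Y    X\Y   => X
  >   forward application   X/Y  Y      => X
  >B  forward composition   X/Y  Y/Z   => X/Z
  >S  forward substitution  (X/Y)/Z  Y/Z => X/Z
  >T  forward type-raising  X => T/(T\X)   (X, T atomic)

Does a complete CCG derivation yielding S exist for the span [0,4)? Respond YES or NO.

N NP\N (N\NP)/PP PP
CKY chart[0,4] = {N, N/(N\N), N/(PP\PP), NP/(NP\N), PP/(PP\N), S/(S\N)}; S ∉ chart

NO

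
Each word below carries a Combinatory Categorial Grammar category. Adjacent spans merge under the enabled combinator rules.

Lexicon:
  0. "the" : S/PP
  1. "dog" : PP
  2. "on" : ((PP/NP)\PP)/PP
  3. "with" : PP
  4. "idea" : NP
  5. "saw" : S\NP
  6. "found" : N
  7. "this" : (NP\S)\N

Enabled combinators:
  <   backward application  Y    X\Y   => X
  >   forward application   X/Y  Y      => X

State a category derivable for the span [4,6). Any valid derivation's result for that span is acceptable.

S

[0,8] S   >
  [0,1] "the" : S/PP
  [1,8] PP   >
    [1,4] PP/NP   <
      [1,2] "dog" : PP
      [2,4] (PP/NP)\PP   >
        [2,3] "on" : ((PP/NP)\PP)/PP
        [3,4] "with" : PP
    [4,8] NP   <
      [4,6] S   <
        [4,5] "idea" : NP
        [5,6] "saw" : S\NP
      [6,8] NP\S   <
        [6,7] "found" : N
        [7,8] "this" : (NP\S)\N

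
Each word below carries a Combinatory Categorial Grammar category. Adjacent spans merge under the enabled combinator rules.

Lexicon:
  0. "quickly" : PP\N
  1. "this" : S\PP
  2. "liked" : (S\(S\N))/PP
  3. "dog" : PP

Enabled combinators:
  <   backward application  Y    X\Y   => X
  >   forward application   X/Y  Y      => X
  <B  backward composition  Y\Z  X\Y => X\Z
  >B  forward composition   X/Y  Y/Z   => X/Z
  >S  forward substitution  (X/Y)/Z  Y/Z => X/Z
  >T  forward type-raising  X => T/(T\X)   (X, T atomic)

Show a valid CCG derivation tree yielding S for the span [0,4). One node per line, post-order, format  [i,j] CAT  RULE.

[0,4] S   <
  [0,2] S\N   <B
    [0,1] "quickly" : PP\N
    [1,2] "this" : S\PP
  [2,4] S\(S\N)   >
    [2,3] "liked" : (S\(S\N))/PP
    [3,4] "dog" : PP

[0,1] PP\N  lex  "quickly"
[1,2] S\PP  lex  "this"
[0,2] S\N  <B  k=1
[2,3] (S\(S\N))/PP  lex  "liked"
[3,4] PP  lex  "dog"
[2,4] S\(S\N)  >  k=3
[0,4] S  <  k=2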